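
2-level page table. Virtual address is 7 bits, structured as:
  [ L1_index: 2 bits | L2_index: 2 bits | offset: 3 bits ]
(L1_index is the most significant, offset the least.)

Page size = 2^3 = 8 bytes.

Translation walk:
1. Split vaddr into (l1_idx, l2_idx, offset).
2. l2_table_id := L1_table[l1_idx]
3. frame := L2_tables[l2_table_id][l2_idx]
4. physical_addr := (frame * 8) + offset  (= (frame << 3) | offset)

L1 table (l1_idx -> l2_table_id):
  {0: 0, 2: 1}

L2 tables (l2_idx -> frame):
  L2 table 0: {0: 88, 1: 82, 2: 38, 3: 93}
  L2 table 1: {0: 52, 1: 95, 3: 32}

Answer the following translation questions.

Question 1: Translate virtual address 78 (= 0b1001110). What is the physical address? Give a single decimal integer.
vaddr = 78 = 0b1001110
Split: l1_idx=2, l2_idx=1, offset=6
L1[2] = 1
L2[1][1] = 95
paddr = 95 * 8 + 6 = 766

Answer: 766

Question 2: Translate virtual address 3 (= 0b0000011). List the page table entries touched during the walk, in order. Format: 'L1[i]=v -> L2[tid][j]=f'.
Answer: L1[0]=0 -> L2[0][0]=88

Derivation:
vaddr = 3 = 0b0000011
Split: l1_idx=0, l2_idx=0, offset=3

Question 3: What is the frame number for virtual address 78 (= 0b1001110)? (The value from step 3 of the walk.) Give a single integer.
Answer: 95

Derivation:
vaddr = 78: l1_idx=2, l2_idx=1
L1[2] = 1; L2[1][1] = 95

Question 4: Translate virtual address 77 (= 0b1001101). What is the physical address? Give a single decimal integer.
Answer: 765

Derivation:
vaddr = 77 = 0b1001101
Split: l1_idx=2, l2_idx=1, offset=5
L1[2] = 1
L2[1][1] = 95
paddr = 95 * 8 + 5 = 765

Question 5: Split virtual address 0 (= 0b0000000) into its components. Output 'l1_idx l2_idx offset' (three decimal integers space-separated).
Answer: 0 0 0

Derivation:
vaddr = 0 = 0b0000000
  top 2 bits -> l1_idx = 0
  next 2 bits -> l2_idx = 0
  bottom 3 bits -> offset = 0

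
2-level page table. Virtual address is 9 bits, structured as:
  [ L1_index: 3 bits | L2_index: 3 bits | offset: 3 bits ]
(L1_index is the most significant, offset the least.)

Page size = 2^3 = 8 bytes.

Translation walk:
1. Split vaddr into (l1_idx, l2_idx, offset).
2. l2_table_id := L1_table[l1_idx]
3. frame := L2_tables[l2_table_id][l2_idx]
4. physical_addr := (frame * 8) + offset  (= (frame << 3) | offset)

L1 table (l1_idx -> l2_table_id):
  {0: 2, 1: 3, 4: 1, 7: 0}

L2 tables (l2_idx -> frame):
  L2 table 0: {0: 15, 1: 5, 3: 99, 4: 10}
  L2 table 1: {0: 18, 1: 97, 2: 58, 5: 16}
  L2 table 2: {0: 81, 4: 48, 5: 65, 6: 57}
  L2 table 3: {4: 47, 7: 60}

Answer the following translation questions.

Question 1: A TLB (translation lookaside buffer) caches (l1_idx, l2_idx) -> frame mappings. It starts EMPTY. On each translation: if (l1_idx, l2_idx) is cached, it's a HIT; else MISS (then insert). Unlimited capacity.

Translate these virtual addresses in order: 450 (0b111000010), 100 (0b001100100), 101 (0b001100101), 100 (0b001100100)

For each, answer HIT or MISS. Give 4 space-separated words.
Answer: MISS MISS HIT HIT

Derivation:
vaddr=450: (7,0) not in TLB -> MISS, insert
vaddr=100: (1,4) not in TLB -> MISS, insert
vaddr=101: (1,4) in TLB -> HIT
vaddr=100: (1,4) in TLB -> HIT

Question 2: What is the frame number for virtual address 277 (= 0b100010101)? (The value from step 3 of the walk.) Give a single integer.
Answer: 58

Derivation:
vaddr = 277: l1_idx=4, l2_idx=2
L1[4] = 1; L2[1][2] = 58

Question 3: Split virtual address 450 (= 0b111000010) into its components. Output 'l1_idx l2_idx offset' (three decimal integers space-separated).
Answer: 7 0 2

Derivation:
vaddr = 450 = 0b111000010
  top 3 bits -> l1_idx = 7
  next 3 bits -> l2_idx = 0
  bottom 3 bits -> offset = 2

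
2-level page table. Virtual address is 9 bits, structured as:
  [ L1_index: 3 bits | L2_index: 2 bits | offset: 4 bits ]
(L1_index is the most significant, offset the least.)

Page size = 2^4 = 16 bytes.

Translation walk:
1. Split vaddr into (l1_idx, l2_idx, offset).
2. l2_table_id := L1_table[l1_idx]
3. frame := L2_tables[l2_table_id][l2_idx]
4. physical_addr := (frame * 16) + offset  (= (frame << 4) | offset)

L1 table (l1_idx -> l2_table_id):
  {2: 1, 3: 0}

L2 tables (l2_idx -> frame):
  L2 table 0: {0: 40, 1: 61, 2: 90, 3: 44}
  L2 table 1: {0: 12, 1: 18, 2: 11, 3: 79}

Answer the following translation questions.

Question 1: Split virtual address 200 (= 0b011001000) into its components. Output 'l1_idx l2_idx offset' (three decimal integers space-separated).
vaddr = 200 = 0b011001000
  top 3 bits -> l1_idx = 3
  next 2 bits -> l2_idx = 0
  bottom 4 bits -> offset = 8

Answer: 3 0 8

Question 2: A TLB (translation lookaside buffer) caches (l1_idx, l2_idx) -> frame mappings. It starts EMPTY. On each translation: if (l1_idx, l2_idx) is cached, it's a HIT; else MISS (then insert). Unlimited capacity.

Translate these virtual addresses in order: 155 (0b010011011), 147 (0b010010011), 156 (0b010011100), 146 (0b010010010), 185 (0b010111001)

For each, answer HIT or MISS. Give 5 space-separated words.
vaddr=155: (2,1) not in TLB -> MISS, insert
vaddr=147: (2,1) in TLB -> HIT
vaddr=156: (2,1) in TLB -> HIT
vaddr=146: (2,1) in TLB -> HIT
vaddr=185: (2,3) not in TLB -> MISS, insert

Answer: MISS HIT HIT HIT MISS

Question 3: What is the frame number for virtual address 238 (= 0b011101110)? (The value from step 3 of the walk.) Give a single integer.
vaddr = 238: l1_idx=3, l2_idx=2
L1[3] = 0; L2[0][2] = 90

Answer: 90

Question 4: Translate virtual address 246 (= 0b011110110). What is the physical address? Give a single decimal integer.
Answer: 710

Derivation:
vaddr = 246 = 0b011110110
Split: l1_idx=3, l2_idx=3, offset=6
L1[3] = 0
L2[0][3] = 44
paddr = 44 * 16 + 6 = 710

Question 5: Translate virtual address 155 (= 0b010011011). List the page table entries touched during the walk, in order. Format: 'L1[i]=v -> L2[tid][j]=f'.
Answer: L1[2]=1 -> L2[1][1]=18

Derivation:
vaddr = 155 = 0b010011011
Split: l1_idx=2, l2_idx=1, offset=11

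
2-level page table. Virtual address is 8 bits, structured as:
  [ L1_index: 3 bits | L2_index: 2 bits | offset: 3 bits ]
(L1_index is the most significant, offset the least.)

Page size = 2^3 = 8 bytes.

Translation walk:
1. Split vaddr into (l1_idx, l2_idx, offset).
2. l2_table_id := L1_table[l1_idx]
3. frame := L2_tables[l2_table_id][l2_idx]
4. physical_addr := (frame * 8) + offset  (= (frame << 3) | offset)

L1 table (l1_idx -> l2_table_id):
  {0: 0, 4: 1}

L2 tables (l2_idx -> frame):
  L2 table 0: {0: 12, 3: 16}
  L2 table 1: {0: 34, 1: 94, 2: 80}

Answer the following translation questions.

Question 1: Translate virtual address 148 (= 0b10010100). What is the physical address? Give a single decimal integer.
vaddr = 148 = 0b10010100
Split: l1_idx=4, l2_idx=2, offset=4
L1[4] = 1
L2[1][2] = 80
paddr = 80 * 8 + 4 = 644

Answer: 644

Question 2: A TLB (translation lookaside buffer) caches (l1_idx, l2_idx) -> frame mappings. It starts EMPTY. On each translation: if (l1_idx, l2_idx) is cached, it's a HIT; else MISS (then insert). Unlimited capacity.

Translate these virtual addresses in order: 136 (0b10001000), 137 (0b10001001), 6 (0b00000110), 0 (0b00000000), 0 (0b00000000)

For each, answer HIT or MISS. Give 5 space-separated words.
vaddr=136: (4,1) not in TLB -> MISS, insert
vaddr=137: (4,1) in TLB -> HIT
vaddr=6: (0,0) not in TLB -> MISS, insert
vaddr=0: (0,0) in TLB -> HIT
vaddr=0: (0,0) in TLB -> HIT

Answer: MISS HIT MISS HIT HIT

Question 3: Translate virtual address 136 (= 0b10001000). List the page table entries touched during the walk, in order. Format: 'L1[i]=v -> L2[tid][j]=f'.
vaddr = 136 = 0b10001000
Split: l1_idx=4, l2_idx=1, offset=0

Answer: L1[4]=1 -> L2[1][1]=94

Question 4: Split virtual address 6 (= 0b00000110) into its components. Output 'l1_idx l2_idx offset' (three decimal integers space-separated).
vaddr = 6 = 0b00000110
  top 3 bits -> l1_idx = 0
  next 2 bits -> l2_idx = 0
  bottom 3 bits -> offset = 6

Answer: 0 0 6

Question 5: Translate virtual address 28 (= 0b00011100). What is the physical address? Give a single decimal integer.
vaddr = 28 = 0b00011100
Split: l1_idx=0, l2_idx=3, offset=4
L1[0] = 0
L2[0][3] = 16
paddr = 16 * 8 + 4 = 132

Answer: 132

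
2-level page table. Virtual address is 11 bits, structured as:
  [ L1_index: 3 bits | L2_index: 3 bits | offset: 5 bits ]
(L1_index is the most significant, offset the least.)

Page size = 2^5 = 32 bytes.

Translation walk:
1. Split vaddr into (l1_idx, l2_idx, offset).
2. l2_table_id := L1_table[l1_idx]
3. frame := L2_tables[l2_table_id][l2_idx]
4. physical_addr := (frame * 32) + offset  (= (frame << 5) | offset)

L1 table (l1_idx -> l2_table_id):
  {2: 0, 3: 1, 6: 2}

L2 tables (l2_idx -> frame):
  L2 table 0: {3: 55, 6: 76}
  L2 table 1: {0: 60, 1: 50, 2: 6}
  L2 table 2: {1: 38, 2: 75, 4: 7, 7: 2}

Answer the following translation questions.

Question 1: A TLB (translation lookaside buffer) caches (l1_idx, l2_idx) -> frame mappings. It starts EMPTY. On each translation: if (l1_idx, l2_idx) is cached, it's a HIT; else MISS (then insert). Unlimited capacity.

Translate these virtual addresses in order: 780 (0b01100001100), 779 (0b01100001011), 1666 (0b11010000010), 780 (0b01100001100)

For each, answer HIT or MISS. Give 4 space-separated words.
vaddr=780: (3,0) not in TLB -> MISS, insert
vaddr=779: (3,0) in TLB -> HIT
vaddr=1666: (6,4) not in TLB -> MISS, insert
vaddr=780: (3,0) in TLB -> HIT

Answer: MISS HIT MISS HIT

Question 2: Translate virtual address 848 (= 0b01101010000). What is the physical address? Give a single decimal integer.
vaddr = 848 = 0b01101010000
Split: l1_idx=3, l2_idx=2, offset=16
L1[3] = 1
L2[1][2] = 6
paddr = 6 * 32 + 16 = 208

Answer: 208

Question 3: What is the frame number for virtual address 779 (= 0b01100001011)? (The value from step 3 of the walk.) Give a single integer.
vaddr = 779: l1_idx=3, l2_idx=0
L1[3] = 1; L2[1][0] = 60

Answer: 60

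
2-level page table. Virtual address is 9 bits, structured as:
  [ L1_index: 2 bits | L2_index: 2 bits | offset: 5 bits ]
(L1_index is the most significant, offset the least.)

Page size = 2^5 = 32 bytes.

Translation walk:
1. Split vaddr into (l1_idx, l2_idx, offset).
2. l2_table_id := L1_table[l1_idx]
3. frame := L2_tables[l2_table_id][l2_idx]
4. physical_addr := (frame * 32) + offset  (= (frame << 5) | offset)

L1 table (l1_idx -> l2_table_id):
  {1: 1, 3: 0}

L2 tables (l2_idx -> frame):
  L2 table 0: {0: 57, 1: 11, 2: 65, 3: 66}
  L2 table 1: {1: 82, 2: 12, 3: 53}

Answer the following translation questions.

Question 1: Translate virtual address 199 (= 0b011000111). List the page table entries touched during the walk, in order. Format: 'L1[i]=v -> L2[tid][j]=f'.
vaddr = 199 = 0b011000111
Split: l1_idx=1, l2_idx=2, offset=7

Answer: L1[1]=1 -> L2[1][2]=12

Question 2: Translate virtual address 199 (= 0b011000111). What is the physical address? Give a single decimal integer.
Answer: 391

Derivation:
vaddr = 199 = 0b011000111
Split: l1_idx=1, l2_idx=2, offset=7
L1[1] = 1
L2[1][2] = 12
paddr = 12 * 32 + 7 = 391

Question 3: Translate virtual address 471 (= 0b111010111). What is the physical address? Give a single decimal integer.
Answer: 2103

Derivation:
vaddr = 471 = 0b111010111
Split: l1_idx=3, l2_idx=2, offset=23
L1[3] = 0
L2[0][2] = 65
paddr = 65 * 32 + 23 = 2103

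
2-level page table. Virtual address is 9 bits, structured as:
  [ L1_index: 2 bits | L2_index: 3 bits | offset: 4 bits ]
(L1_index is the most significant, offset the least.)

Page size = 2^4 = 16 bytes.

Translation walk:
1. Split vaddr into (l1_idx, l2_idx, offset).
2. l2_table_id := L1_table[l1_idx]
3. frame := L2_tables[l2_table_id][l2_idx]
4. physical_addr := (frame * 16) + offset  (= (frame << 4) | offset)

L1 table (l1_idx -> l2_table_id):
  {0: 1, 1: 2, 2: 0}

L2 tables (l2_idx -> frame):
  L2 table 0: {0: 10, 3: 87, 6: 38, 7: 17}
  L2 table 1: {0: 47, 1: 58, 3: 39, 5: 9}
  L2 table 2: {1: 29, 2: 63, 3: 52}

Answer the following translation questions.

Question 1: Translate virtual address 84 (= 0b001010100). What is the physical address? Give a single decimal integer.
vaddr = 84 = 0b001010100
Split: l1_idx=0, l2_idx=5, offset=4
L1[0] = 1
L2[1][5] = 9
paddr = 9 * 16 + 4 = 148

Answer: 148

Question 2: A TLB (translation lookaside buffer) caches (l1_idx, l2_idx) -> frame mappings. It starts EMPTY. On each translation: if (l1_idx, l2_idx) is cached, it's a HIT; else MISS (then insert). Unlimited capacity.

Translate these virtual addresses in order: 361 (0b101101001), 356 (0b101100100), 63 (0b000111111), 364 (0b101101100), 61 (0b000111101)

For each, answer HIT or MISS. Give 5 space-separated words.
Answer: MISS HIT MISS HIT HIT

Derivation:
vaddr=361: (2,6) not in TLB -> MISS, insert
vaddr=356: (2,6) in TLB -> HIT
vaddr=63: (0,3) not in TLB -> MISS, insert
vaddr=364: (2,6) in TLB -> HIT
vaddr=61: (0,3) in TLB -> HIT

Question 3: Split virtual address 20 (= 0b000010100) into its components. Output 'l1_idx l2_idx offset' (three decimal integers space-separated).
Answer: 0 1 4

Derivation:
vaddr = 20 = 0b000010100
  top 2 bits -> l1_idx = 0
  next 3 bits -> l2_idx = 1
  bottom 4 bits -> offset = 4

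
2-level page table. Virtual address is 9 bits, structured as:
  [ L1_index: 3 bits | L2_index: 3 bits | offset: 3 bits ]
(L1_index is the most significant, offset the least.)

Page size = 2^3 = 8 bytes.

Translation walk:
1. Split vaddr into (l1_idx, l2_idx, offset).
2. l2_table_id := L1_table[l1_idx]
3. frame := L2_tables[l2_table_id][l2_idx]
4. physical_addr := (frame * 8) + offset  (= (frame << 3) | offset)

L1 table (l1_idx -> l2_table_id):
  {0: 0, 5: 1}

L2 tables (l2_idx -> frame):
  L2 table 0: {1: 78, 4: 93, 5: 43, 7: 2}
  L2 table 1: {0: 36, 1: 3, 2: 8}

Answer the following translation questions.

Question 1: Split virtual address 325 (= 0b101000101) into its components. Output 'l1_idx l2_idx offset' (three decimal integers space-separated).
vaddr = 325 = 0b101000101
  top 3 bits -> l1_idx = 5
  next 3 bits -> l2_idx = 0
  bottom 3 bits -> offset = 5

Answer: 5 0 5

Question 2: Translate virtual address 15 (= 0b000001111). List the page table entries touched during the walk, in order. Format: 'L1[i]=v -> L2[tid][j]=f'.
Answer: L1[0]=0 -> L2[0][1]=78

Derivation:
vaddr = 15 = 0b000001111
Split: l1_idx=0, l2_idx=1, offset=7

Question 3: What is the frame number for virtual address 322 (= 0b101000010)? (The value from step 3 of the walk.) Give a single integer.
Answer: 36

Derivation:
vaddr = 322: l1_idx=5, l2_idx=0
L1[5] = 1; L2[1][0] = 36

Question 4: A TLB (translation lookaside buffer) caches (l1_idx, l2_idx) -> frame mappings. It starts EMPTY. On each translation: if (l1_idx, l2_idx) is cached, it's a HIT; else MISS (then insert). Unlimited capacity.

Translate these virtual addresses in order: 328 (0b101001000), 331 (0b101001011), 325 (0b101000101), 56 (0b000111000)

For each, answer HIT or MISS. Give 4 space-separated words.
vaddr=328: (5,1) not in TLB -> MISS, insert
vaddr=331: (5,1) in TLB -> HIT
vaddr=325: (5,0) not in TLB -> MISS, insert
vaddr=56: (0,7) not in TLB -> MISS, insert

Answer: MISS HIT MISS MISS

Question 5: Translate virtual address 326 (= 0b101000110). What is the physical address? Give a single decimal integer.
Answer: 294

Derivation:
vaddr = 326 = 0b101000110
Split: l1_idx=5, l2_idx=0, offset=6
L1[5] = 1
L2[1][0] = 36
paddr = 36 * 8 + 6 = 294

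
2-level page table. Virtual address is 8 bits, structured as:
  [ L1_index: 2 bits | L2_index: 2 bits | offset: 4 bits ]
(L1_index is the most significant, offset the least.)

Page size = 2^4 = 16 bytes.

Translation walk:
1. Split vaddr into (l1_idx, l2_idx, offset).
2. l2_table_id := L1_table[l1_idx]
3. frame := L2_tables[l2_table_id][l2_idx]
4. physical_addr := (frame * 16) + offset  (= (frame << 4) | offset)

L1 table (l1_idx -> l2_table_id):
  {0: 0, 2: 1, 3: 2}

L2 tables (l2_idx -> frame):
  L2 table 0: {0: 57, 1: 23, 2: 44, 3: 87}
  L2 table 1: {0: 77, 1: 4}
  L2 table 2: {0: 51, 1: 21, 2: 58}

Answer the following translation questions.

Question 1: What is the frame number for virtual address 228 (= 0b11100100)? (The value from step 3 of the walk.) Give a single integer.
vaddr = 228: l1_idx=3, l2_idx=2
L1[3] = 2; L2[2][2] = 58

Answer: 58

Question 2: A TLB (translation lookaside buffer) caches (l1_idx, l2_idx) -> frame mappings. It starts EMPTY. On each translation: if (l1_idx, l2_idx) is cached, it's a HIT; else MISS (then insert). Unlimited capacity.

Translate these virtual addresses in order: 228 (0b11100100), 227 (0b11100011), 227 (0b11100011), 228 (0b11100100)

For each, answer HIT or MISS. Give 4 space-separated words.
vaddr=228: (3,2) not in TLB -> MISS, insert
vaddr=227: (3,2) in TLB -> HIT
vaddr=227: (3,2) in TLB -> HIT
vaddr=228: (3,2) in TLB -> HIT

Answer: MISS HIT HIT HIT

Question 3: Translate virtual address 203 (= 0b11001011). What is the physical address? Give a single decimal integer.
Answer: 827

Derivation:
vaddr = 203 = 0b11001011
Split: l1_idx=3, l2_idx=0, offset=11
L1[3] = 2
L2[2][0] = 51
paddr = 51 * 16 + 11 = 827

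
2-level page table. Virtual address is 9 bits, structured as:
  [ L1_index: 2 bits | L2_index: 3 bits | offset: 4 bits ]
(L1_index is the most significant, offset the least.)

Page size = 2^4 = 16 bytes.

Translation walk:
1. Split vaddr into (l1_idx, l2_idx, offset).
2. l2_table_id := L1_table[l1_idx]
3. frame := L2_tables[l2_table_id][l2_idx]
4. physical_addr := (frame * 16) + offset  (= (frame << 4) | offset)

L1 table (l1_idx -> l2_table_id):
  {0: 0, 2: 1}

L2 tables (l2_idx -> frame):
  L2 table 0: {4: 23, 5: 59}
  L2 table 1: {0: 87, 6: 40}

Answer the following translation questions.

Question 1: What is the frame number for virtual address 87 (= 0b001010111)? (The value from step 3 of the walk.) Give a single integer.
Answer: 59

Derivation:
vaddr = 87: l1_idx=0, l2_idx=5
L1[0] = 0; L2[0][5] = 59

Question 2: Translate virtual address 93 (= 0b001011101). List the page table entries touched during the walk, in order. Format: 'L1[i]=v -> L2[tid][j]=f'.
vaddr = 93 = 0b001011101
Split: l1_idx=0, l2_idx=5, offset=13

Answer: L1[0]=0 -> L2[0][5]=59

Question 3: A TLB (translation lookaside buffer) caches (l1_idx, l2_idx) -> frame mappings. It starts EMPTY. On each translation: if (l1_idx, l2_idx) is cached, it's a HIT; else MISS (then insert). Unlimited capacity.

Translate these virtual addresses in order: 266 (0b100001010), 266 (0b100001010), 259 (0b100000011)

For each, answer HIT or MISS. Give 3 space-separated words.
Answer: MISS HIT HIT

Derivation:
vaddr=266: (2,0) not in TLB -> MISS, insert
vaddr=266: (2,0) in TLB -> HIT
vaddr=259: (2,0) in TLB -> HIT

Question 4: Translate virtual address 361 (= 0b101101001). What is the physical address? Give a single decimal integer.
vaddr = 361 = 0b101101001
Split: l1_idx=2, l2_idx=6, offset=9
L1[2] = 1
L2[1][6] = 40
paddr = 40 * 16 + 9 = 649

Answer: 649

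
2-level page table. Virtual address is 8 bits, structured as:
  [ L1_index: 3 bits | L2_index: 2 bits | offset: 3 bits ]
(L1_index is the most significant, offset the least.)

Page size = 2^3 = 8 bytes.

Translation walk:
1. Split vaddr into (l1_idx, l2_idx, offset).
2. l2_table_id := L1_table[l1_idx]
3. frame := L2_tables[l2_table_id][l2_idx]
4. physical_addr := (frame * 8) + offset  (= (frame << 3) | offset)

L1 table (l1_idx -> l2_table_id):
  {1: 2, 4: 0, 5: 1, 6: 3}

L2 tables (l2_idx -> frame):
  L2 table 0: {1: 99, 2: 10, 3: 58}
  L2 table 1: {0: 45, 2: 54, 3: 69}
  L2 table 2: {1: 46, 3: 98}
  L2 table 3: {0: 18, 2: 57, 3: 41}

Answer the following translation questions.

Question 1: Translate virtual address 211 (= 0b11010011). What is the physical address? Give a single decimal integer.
Answer: 459

Derivation:
vaddr = 211 = 0b11010011
Split: l1_idx=6, l2_idx=2, offset=3
L1[6] = 3
L2[3][2] = 57
paddr = 57 * 8 + 3 = 459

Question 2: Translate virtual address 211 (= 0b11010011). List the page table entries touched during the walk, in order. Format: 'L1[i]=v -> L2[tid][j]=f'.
Answer: L1[6]=3 -> L2[3][2]=57

Derivation:
vaddr = 211 = 0b11010011
Split: l1_idx=6, l2_idx=2, offset=3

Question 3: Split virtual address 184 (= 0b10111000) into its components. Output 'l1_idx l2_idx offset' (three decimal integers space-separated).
Answer: 5 3 0

Derivation:
vaddr = 184 = 0b10111000
  top 3 bits -> l1_idx = 5
  next 2 bits -> l2_idx = 3
  bottom 3 bits -> offset = 0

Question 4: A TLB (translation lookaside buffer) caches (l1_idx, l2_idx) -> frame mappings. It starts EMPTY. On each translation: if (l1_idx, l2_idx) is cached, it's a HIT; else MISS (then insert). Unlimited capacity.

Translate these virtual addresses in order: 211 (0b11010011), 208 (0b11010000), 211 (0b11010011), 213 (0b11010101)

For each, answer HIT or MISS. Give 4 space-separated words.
Answer: MISS HIT HIT HIT

Derivation:
vaddr=211: (6,2) not in TLB -> MISS, insert
vaddr=208: (6,2) in TLB -> HIT
vaddr=211: (6,2) in TLB -> HIT
vaddr=213: (6,2) in TLB -> HIT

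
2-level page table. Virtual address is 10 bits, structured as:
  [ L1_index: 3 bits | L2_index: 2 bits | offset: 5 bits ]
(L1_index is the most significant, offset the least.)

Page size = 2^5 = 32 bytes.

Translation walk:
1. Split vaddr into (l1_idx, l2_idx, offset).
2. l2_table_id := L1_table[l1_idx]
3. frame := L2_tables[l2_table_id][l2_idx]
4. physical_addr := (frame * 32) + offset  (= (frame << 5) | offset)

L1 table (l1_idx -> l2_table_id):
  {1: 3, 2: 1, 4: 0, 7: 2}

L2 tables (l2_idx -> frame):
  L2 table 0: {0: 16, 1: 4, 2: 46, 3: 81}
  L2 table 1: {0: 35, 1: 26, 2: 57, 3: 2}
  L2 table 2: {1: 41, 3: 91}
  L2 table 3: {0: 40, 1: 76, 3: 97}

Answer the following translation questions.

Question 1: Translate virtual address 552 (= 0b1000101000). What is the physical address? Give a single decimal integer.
Answer: 136

Derivation:
vaddr = 552 = 0b1000101000
Split: l1_idx=4, l2_idx=1, offset=8
L1[4] = 0
L2[0][1] = 4
paddr = 4 * 32 + 8 = 136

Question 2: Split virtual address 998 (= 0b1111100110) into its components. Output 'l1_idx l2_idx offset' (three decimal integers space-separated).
Answer: 7 3 6

Derivation:
vaddr = 998 = 0b1111100110
  top 3 bits -> l1_idx = 7
  next 2 bits -> l2_idx = 3
  bottom 5 bits -> offset = 6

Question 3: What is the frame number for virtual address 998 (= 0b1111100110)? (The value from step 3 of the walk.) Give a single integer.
Answer: 91

Derivation:
vaddr = 998: l1_idx=7, l2_idx=3
L1[7] = 2; L2[2][3] = 91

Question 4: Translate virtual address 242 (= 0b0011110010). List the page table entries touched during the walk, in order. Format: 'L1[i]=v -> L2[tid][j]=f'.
Answer: L1[1]=3 -> L2[3][3]=97

Derivation:
vaddr = 242 = 0b0011110010
Split: l1_idx=1, l2_idx=3, offset=18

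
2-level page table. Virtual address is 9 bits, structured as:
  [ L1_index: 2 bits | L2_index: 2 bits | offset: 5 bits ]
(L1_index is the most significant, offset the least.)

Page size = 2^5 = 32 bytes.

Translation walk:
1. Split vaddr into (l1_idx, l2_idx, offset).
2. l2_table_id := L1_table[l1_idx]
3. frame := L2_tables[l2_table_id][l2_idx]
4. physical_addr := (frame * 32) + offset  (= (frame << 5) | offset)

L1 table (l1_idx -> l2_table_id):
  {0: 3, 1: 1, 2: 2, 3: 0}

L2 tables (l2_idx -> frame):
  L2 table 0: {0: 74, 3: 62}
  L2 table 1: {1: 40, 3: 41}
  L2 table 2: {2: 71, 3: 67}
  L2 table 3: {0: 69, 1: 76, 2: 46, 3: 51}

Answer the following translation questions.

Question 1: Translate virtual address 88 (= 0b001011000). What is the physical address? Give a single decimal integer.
Answer: 1496

Derivation:
vaddr = 88 = 0b001011000
Split: l1_idx=0, l2_idx=2, offset=24
L1[0] = 3
L2[3][2] = 46
paddr = 46 * 32 + 24 = 1496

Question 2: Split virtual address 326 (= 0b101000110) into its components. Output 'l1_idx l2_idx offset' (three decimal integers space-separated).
vaddr = 326 = 0b101000110
  top 2 bits -> l1_idx = 2
  next 2 bits -> l2_idx = 2
  bottom 5 bits -> offset = 6

Answer: 2 2 6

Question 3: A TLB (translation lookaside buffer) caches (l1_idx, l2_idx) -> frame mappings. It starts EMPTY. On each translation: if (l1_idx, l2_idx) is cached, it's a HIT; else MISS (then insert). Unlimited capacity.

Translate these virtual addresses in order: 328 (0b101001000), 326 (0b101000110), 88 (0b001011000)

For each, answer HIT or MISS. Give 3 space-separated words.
Answer: MISS HIT MISS

Derivation:
vaddr=328: (2,2) not in TLB -> MISS, insert
vaddr=326: (2,2) in TLB -> HIT
vaddr=88: (0,2) not in TLB -> MISS, insert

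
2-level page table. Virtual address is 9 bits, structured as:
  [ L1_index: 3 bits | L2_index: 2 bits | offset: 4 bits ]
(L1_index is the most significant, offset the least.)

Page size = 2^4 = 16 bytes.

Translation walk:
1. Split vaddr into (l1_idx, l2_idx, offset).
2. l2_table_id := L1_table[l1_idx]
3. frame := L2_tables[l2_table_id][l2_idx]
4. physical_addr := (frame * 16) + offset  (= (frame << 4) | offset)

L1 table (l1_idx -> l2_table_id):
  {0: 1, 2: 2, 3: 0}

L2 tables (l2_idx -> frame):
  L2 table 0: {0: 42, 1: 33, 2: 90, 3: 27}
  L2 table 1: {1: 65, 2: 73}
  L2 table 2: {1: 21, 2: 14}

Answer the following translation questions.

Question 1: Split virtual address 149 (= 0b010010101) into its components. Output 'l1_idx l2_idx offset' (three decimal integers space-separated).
vaddr = 149 = 0b010010101
  top 3 bits -> l1_idx = 2
  next 2 bits -> l2_idx = 1
  bottom 4 bits -> offset = 5

Answer: 2 1 5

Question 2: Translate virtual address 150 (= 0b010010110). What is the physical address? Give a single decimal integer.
vaddr = 150 = 0b010010110
Split: l1_idx=2, l2_idx=1, offset=6
L1[2] = 2
L2[2][1] = 21
paddr = 21 * 16 + 6 = 342

Answer: 342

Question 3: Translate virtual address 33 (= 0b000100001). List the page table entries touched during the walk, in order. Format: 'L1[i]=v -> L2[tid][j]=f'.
vaddr = 33 = 0b000100001
Split: l1_idx=0, l2_idx=2, offset=1

Answer: L1[0]=1 -> L2[1][2]=73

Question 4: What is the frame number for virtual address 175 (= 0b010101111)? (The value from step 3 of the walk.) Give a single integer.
vaddr = 175: l1_idx=2, l2_idx=2
L1[2] = 2; L2[2][2] = 14

Answer: 14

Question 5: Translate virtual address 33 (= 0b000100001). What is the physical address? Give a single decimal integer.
vaddr = 33 = 0b000100001
Split: l1_idx=0, l2_idx=2, offset=1
L1[0] = 1
L2[1][2] = 73
paddr = 73 * 16 + 1 = 1169

Answer: 1169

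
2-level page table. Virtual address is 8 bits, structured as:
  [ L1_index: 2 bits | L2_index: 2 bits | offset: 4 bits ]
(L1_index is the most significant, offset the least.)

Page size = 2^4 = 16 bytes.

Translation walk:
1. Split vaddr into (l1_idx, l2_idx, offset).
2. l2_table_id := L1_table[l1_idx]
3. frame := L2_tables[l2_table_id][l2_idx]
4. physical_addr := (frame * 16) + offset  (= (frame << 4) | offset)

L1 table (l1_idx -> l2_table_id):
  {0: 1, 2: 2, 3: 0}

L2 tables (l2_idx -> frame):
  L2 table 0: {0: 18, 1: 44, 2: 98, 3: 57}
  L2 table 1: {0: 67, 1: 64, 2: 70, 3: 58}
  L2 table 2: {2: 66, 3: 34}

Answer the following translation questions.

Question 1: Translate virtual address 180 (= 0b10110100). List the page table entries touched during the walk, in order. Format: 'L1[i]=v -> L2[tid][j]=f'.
vaddr = 180 = 0b10110100
Split: l1_idx=2, l2_idx=3, offset=4

Answer: L1[2]=2 -> L2[2][3]=34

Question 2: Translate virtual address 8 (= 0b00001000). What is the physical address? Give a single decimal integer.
vaddr = 8 = 0b00001000
Split: l1_idx=0, l2_idx=0, offset=8
L1[0] = 1
L2[1][0] = 67
paddr = 67 * 16 + 8 = 1080

Answer: 1080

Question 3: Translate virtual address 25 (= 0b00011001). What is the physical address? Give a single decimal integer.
vaddr = 25 = 0b00011001
Split: l1_idx=0, l2_idx=1, offset=9
L1[0] = 1
L2[1][1] = 64
paddr = 64 * 16 + 9 = 1033

Answer: 1033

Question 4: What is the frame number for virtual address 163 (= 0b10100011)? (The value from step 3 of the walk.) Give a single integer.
Answer: 66

Derivation:
vaddr = 163: l1_idx=2, l2_idx=2
L1[2] = 2; L2[2][2] = 66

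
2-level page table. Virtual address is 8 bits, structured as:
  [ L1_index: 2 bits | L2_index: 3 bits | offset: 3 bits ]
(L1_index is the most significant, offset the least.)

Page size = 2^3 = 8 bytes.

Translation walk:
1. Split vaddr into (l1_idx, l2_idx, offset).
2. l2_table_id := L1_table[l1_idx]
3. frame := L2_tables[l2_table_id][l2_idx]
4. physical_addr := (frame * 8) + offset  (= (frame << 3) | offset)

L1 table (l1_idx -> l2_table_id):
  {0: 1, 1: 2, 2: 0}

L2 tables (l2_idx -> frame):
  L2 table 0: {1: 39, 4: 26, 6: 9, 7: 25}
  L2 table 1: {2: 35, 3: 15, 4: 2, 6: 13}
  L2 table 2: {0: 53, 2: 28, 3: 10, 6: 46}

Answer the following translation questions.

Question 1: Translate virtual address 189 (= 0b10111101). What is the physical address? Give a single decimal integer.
vaddr = 189 = 0b10111101
Split: l1_idx=2, l2_idx=7, offset=5
L1[2] = 0
L2[0][7] = 25
paddr = 25 * 8 + 5 = 205

Answer: 205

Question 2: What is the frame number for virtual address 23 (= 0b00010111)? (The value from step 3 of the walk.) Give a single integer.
vaddr = 23: l1_idx=0, l2_idx=2
L1[0] = 1; L2[1][2] = 35

Answer: 35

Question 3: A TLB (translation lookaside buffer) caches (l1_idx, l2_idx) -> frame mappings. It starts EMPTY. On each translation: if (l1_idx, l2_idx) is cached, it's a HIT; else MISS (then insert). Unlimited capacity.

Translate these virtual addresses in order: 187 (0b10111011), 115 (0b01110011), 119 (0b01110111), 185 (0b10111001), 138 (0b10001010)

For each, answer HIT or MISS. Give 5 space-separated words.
Answer: MISS MISS HIT HIT MISS

Derivation:
vaddr=187: (2,7) not in TLB -> MISS, insert
vaddr=115: (1,6) not in TLB -> MISS, insert
vaddr=119: (1,6) in TLB -> HIT
vaddr=185: (2,7) in TLB -> HIT
vaddr=138: (2,1) not in TLB -> MISS, insert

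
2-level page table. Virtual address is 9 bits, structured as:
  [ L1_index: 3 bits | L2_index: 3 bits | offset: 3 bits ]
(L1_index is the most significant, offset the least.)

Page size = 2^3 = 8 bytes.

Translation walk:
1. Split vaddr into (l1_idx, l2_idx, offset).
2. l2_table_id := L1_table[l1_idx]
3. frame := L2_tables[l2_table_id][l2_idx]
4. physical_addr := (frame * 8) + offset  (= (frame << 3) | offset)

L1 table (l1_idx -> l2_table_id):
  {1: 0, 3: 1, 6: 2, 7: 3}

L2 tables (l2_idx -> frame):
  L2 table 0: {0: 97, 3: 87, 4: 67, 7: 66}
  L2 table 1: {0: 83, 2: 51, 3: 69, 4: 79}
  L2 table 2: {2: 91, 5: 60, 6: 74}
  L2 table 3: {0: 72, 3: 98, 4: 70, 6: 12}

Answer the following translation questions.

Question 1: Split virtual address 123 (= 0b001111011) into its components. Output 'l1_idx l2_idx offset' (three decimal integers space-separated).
vaddr = 123 = 0b001111011
  top 3 bits -> l1_idx = 1
  next 3 bits -> l2_idx = 7
  bottom 3 bits -> offset = 3

Answer: 1 7 3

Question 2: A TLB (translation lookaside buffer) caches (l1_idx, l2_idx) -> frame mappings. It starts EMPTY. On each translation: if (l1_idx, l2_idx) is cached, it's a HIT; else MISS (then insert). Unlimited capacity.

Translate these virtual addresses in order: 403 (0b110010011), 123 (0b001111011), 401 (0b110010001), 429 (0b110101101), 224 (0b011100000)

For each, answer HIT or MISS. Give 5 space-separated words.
vaddr=403: (6,2) not in TLB -> MISS, insert
vaddr=123: (1,7) not in TLB -> MISS, insert
vaddr=401: (6,2) in TLB -> HIT
vaddr=429: (6,5) not in TLB -> MISS, insert
vaddr=224: (3,4) not in TLB -> MISS, insert

Answer: MISS MISS HIT MISS MISS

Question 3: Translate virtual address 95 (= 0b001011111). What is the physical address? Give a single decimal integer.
vaddr = 95 = 0b001011111
Split: l1_idx=1, l2_idx=3, offset=7
L1[1] = 0
L2[0][3] = 87
paddr = 87 * 8 + 7 = 703

Answer: 703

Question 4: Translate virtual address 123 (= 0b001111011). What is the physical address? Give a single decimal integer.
Answer: 531

Derivation:
vaddr = 123 = 0b001111011
Split: l1_idx=1, l2_idx=7, offset=3
L1[1] = 0
L2[0][7] = 66
paddr = 66 * 8 + 3 = 531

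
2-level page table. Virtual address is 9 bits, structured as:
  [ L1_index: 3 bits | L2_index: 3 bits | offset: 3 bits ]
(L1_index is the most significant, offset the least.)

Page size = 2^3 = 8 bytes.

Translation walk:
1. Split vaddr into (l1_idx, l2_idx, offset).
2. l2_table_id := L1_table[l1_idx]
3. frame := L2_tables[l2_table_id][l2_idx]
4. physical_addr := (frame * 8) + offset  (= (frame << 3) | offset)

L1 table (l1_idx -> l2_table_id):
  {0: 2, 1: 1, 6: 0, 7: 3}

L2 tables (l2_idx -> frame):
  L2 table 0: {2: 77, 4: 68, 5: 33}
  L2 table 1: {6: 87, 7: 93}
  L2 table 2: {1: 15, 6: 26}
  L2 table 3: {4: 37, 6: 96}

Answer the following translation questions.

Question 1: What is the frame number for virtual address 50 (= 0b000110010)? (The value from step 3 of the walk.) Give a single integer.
vaddr = 50: l1_idx=0, l2_idx=6
L1[0] = 2; L2[2][6] = 26

Answer: 26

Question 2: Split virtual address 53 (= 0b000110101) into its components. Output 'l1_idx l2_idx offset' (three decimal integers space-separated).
Answer: 0 6 5

Derivation:
vaddr = 53 = 0b000110101
  top 3 bits -> l1_idx = 0
  next 3 bits -> l2_idx = 6
  bottom 3 bits -> offset = 5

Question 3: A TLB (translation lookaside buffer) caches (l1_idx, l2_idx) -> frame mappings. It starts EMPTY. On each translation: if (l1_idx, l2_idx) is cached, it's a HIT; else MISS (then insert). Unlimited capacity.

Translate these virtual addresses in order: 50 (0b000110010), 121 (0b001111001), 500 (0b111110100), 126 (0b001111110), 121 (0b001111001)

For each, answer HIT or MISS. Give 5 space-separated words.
vaddr=50: (0,6) not in TLB -> MISS, insert
vaddr=121: (1,7) not in TLB -> MISS, insert
vaddr=500: (7,6) not in TLB -> MISS, insert
vaddr=126: (1,7) in TLB -> HIT
vaddr=121: (1,7) in TLB -> HIT

Answer: MISS MISS MISS HIT HIT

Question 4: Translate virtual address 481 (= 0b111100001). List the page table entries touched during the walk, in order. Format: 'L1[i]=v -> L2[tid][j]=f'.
Answer: L1[7]=3 -> L2[3][4]=37

Derivation:
vaddr = 481 = 0b111100001
Split: l1_idx=7, l2_idx=4, offset=1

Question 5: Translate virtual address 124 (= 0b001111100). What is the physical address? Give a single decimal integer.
Answer: 748

Derivation:
vaddr = 124 = 0b001111100
Split: l1_idx=1, l2_idx=7, offset=4
L1[1] = 1
L2[1][7] = 93
paddr = 93 * 8 + 4 = 748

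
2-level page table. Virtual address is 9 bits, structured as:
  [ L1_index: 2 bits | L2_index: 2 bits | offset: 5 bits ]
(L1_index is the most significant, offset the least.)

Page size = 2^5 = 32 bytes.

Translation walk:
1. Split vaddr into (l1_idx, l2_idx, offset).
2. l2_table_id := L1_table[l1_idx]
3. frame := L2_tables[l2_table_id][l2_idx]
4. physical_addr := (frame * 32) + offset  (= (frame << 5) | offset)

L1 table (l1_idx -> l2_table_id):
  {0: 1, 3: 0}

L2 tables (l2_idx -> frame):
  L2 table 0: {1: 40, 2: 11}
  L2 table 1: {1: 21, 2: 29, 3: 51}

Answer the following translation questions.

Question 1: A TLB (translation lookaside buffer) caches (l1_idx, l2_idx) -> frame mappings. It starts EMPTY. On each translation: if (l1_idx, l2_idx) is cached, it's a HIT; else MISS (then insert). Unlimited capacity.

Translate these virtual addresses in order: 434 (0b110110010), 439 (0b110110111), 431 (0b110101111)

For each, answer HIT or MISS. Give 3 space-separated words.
vaddr=434: (3,1) not in TLB -> MISS, insert
vaddr=439: (3,1) in TLB -> HIT
vaddr=431: (3,1) in TLB -> HIT

Answer: MISS HIT HIT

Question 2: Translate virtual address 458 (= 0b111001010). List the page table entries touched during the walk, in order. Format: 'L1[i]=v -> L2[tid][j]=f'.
Answer: L1[3]=0 -> L2[0][2]=11

Derivation:
vaddr = 458 = 0b111001010
Split: l1_idx=3, l2_idx=2, offset=10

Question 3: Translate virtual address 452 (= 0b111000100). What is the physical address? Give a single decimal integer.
vaddr = 452 = 0b111000100
Split: l1_idx=3, l2_idx=2, offset=4
L1[3] = 0
L2[0][2] = 11
paddr = 11 * 32 + 4 = 356

Answer: 356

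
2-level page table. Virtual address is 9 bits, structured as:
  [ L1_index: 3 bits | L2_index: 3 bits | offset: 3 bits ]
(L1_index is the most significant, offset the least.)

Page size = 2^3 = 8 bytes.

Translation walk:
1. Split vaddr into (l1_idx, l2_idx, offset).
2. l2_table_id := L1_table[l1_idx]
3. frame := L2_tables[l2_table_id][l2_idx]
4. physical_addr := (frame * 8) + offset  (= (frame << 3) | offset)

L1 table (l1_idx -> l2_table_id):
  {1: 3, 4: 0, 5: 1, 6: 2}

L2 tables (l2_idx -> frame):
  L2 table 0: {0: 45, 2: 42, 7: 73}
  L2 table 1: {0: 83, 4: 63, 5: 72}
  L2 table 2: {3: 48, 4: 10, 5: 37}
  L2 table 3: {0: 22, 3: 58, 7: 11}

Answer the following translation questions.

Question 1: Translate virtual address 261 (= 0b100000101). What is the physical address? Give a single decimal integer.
vaddr = 261 = 0b100000101
Split: l1_idx=4, l2_idx=0, offset=5
L1[4] = 0
L2[0][0] = 45
paddr = 45 * 8 + 5 = 365

Answer: 365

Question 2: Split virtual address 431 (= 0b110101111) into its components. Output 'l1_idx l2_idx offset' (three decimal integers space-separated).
Answer: 6 5 7

Derivation:
vaddr = 431 = 0b110101111
  top 3 bits -> l1_idx = 6
  next 3 bits -> l2_idx = 5
  bottom 3 bits -> offset = 7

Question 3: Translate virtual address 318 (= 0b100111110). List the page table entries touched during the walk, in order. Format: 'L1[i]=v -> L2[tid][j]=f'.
Answer: L1[4]=0 -> L2[0][7]=73

Derivation:
vaddr = 318 = 0b100111110
Split: l1_idx=4, l2_idx=7, offset=6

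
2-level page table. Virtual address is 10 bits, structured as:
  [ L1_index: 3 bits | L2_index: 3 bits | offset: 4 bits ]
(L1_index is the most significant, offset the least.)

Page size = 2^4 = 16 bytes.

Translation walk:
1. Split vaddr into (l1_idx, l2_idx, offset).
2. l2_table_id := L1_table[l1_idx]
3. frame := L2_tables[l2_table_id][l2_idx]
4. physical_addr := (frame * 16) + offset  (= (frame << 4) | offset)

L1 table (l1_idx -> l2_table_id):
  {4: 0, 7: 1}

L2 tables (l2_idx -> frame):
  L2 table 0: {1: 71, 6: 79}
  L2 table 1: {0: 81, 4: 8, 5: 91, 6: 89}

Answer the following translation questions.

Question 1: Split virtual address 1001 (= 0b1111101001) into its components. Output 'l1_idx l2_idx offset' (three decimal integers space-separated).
Answer: 7 6 9

Derivation:
vaddr = 1001 = 0b1111101001
  top 3 bits -> l1_idx = 7
  next 3 bits -> l2_idx = 6
  bottom 4 bits -> offset = 9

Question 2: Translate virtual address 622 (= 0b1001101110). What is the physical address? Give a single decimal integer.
Answer: 1278

Derivation:
vaddr = 622 = 0b1001101110
Split: l1_idx=4, l2_idx=6, offset=14
L1[4] = 0
L2[0][6] = 79
paddr = 79 * 16 + 14 = 1278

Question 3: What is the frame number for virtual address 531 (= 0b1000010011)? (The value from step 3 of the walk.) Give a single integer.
vaddr = 531: l1_idx=4, l2_idx=1
L1[4] = 0; L2[0][1] = 71

Answer: 71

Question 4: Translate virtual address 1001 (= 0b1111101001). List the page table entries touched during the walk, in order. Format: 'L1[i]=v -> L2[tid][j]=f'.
vaddr = 1001 = 0b1111101001
Split: l1_idx=7, l2_idx=6, offset=9

Answer: L1[7]=1 -> L2[1][6]=89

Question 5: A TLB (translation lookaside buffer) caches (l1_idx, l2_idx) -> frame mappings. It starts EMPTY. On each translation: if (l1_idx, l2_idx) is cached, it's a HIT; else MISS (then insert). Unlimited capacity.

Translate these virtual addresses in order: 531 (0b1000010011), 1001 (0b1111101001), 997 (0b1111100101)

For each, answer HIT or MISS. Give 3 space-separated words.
vaddr=531: (4,1) not in TLB -> MISS, insert
vaddr=1001: (7,6) not in TLB -> MISS, insert
vaddr=997: (7,6) in TLB -> HIT

Answer: MISS MISS HIT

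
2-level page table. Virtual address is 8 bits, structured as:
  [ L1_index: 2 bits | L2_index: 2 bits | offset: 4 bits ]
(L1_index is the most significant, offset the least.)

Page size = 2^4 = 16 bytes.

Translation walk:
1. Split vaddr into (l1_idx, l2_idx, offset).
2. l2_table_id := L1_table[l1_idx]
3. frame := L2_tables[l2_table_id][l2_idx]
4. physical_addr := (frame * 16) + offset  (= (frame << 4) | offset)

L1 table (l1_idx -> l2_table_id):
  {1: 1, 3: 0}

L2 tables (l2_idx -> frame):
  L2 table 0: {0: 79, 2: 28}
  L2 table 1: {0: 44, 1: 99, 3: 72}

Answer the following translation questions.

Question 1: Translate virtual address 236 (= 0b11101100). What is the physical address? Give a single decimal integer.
Answer: 460

Derivation:
vaddr = 236 = 0b11101100
Split: l1_idx=3, l2_idx=2, offset=12
L1[3] = 0
L2[0][2] = 28
paddr = 28 * 16 + 12 = 460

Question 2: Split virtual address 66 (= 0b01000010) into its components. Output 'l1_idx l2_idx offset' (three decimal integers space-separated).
vaddr = 66 = 0b01000010
  top 2 bits -> l1_idx = 1
  next 2 bits -> l2_idx = 0
  bottom 4 bits -> offset = 2

Answer: 1 0 2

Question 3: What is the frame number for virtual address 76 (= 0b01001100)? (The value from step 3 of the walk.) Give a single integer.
vaddr = 76: l1_idx=1, l2_idx=0
L1[1] = 1; L2[1][0] = 44

Answer: 44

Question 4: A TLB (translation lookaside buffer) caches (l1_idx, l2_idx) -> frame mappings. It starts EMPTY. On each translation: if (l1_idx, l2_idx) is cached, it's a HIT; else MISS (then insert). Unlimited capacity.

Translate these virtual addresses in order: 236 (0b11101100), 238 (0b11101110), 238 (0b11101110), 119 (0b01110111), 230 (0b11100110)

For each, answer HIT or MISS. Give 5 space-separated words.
Answer: MISS HIT HIT MISS HIT

Derivation:
vaddr=236: (3,2) not in TLB -> MISS, insert
vaddr=238: (3,2) in TLB -> HIT
vaddr=238: (3,2) in TLB -> HIT
vaddr=119: (1,3) not in TLB -> MISS, insert
vaddr=230: (3,2) in TLB -> HIT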